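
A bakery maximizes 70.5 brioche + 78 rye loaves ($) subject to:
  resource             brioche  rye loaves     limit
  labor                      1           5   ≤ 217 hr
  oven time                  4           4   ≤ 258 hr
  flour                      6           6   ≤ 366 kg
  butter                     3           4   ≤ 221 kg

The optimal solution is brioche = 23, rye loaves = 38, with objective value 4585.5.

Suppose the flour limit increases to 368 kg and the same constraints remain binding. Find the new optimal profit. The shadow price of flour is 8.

4601.5

Δb = 2, so new z* = 4585.5 + (8)·(2) = 4585.5 + 16 = 4601.5.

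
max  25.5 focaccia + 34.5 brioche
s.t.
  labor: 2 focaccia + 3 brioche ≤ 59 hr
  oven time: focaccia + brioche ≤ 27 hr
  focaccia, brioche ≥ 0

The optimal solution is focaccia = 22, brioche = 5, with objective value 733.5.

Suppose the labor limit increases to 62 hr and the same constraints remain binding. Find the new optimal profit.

760.5

Check each constraint at x*: labor 59/59 (tight); oven time 27/27 (tight).
The binding rows give the dual system: 2·y_labor + 1·y_oven time = 25.5 and 3·y_labor + 1·y_oven time = 34.5.
This yields shadow prices y_labor = 9, y_oven time = 7.5.
Δz = y_labor·Δb = 9 × (3) = 27, so new z* = 733.5 + 27 = 760.5.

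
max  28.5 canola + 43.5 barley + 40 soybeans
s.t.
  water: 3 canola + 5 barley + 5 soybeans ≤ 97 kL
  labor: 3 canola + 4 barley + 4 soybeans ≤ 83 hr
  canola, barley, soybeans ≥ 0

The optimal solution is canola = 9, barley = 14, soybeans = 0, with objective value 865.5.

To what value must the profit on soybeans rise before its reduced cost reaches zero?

43.5

At the optimum: water uses 97 of 97 (binding); labor uses 83 of 83 (binding).
Dual feasibility on the basic columns requires 3·y_water + 3·y_labor = 28.5, 5·y_water + 4·y_labor = 43.5.
→ y_water = 5.5 and y_labor = 4.
soybeans enters the basis when its profit ≥ yᵀa₃ = 5.5·5 + 4·4 = 43.5.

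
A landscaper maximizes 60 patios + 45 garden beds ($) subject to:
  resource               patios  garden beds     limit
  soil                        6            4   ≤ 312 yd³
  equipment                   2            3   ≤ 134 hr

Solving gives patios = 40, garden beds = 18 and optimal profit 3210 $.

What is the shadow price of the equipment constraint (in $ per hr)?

3

Check each constraint at x*: soil 312/312 (tight); equipment 134/134 (tight).
Dual feasibility on the basic columns requires 6·y_soil + 2·y_equipment = 60, 4·y_soil + 3·y_equipment = 45.
Solving: y_soil = 9, y_equipment = 3.
Shadow price of equipment = 3.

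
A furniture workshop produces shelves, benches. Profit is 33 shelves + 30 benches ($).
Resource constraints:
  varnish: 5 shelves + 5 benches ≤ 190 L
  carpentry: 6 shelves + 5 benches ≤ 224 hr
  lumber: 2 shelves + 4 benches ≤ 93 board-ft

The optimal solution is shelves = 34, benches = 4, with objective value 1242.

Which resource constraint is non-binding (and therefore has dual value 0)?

varnish: 190/190 (binding)
carpentry: 224/224 (binding)
lumber: 84/93 (slack 9)
By complementary slackness, a constraint with positive slack has shadow price 0 → lumber.

lumber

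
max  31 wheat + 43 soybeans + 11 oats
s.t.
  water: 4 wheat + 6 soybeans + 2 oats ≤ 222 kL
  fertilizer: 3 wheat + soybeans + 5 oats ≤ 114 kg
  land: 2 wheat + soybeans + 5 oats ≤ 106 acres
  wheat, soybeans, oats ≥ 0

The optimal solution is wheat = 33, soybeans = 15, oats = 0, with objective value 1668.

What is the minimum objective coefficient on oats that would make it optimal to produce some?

Check each constraint at x*: water 222/222 (tight); fertilizer 114/114 (tight); land 81/106 (slack 25).
By complementary slackness, y = 0 for the non-binding constraint.
From A_Bᵀ y = c: 4·y_water + 3·y_fertilizer = 31; 6·y_water + 1·y_fertilizer = 43.
Solving: y_water = 7, y_fertilizer = 1.
oats enters the basis when its profit ≥ yᵀa₃ = 7·2 + 1·5 = 19.

19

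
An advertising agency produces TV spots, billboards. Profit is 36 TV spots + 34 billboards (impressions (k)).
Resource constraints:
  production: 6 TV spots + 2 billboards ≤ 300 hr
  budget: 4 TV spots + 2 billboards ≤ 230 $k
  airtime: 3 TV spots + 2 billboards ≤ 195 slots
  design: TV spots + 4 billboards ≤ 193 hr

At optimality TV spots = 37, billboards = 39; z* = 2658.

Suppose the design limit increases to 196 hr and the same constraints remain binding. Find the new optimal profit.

2676

At the optimum: production uses 300 of 300 (binding); budget uses 226 of 230 (slack = 4); airtime uses 189 of 195 (slack = 6); design uses 193 of 193 (binding).
Since budget, airtime are not tight, their duals are 0.
The binding rows give the dual system: 6·y_production + 1·y_design = 36 and 2·y_production + 4·y_design = 34.
→ y_production = 5 and y_design = 6.
Δz = y_design·Δb = 6 × (3) = 18, so new z* = 2658 + 18 = 2676.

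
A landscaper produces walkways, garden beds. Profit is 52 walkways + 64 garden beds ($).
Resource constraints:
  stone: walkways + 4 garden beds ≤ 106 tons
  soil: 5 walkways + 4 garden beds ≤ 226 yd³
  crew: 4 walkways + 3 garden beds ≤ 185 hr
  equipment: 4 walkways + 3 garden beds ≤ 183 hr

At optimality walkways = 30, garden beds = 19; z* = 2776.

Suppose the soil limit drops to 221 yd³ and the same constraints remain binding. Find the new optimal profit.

2731

Binding: stone and soil. Non-binding: crew (8 unused), equipment (6 unused).
By complementary slackness, y = 0 for the non-binding constraints.
The binding rows give the dual system: 1·y_stone + 5·y_soil = 52 and 4·y_stone + 4·y_soil = 64.
This yields shadow prices y_stone = 7, y_soil = 9.
Δz = y_soil·Δb = 9 × (-5) = -45, so new z* = 2776 − 45 = 2731.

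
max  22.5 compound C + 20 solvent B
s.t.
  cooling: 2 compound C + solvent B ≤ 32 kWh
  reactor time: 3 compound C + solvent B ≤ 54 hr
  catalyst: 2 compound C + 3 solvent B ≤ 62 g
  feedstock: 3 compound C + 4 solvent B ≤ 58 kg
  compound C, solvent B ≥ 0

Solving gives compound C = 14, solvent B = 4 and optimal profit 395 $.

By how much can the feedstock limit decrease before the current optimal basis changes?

10

Binding constraints: cooling, feedstock. The basis is B = [[2,1],[3,4]] with det 5.
Per unit decrease in feedstock, x* moves by d = (0.2, -0.4).
The basis stays optimal until solvent B reaches 0; allowable decrease = 10 kg.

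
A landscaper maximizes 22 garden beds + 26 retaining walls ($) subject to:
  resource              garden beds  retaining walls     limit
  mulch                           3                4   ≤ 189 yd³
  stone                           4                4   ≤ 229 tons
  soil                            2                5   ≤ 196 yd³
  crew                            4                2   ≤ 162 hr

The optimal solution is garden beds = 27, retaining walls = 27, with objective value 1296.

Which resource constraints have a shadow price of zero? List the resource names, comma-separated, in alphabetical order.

soil, stone

mulch: 189/189 (binding)
stone: 216/229 (slack 13)
soil: 189/196 (slack 7)
crew: 162/162 (binding)
By complementary slackness, a constraint with positive slack has shadow price 0 → soil, stone.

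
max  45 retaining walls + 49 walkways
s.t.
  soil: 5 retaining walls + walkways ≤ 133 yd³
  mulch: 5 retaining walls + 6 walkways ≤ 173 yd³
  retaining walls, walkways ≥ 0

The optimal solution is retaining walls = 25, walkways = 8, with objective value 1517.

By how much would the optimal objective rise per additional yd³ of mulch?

Both soil and mulch are binding at x*.
Dual feasibility on the basic columns requires 5·y_soil + 5·y_mulch = 45, 1·y_soil + 6·y_mulch = 49.
→ y_soil = 1 and y_mulch = 8.
Shadow price of mulch = 8.

8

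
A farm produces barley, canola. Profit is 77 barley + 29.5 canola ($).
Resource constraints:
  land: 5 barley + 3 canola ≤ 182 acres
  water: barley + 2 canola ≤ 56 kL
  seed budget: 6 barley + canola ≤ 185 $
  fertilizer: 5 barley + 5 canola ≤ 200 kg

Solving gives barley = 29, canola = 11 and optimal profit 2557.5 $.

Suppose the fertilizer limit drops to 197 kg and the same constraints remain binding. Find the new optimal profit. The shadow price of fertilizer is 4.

Δb = -3, so new z* = 2557.5 + (4)·(-3) = 2557.5 − 12 = 2545.5.

2545.5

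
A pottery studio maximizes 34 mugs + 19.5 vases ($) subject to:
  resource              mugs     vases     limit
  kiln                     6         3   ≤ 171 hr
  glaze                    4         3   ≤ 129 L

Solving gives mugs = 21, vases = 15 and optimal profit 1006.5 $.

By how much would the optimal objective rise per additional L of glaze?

2.5

Both kiln and glaze are binding at x*.
From A_Bᵀ y = c: 6·y_kiln + 4·y_glaze = 34; 3·y_kiln + 3·y_glaze = 19.5.
This yields shadow prices y_kiln = 4, y_glaze = 2.5.
Shadow price of glaze = 2.5.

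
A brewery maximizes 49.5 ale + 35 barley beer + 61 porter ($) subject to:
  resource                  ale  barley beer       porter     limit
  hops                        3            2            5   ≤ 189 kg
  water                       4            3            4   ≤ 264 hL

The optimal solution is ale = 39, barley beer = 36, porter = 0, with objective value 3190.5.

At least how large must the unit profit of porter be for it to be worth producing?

Check each constraint at x*: hops 189/189 (tight); water 264/264 (tight).
From A_Bᵀ y = c: 3·y_hops + 4·y_water = 49.5; 2·y_hops + 3·y_water = 35.
This yields shadow prices y_hops = 8.5, y_water = 6.
porter enters the basis when its profit ≥ yᵀa₃ = 8.5·5 + 6·4 = 66.5.

66.5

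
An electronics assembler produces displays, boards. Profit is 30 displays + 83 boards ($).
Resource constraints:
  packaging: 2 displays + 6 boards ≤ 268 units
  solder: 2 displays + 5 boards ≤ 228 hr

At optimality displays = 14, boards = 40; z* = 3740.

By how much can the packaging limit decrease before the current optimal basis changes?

Binding constraints: packaging, solder. The basis is B = [[2,6],[2,5]] with det -2.
Per unit decrease in packaging, x* moves by d = (2.5, -1).
The basis stays optimal until boards reaches 0; allowable decrease = 40 units.

40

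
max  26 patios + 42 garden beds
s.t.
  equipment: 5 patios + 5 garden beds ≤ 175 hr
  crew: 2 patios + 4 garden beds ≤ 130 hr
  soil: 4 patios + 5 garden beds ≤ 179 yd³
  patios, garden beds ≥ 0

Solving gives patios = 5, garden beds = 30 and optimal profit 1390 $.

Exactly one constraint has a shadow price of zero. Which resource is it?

soil

equipment: 175/175 (binding)
crew: 130/130 (binding)
soil: 170/179 (slack 9)
By complementary slackness, a constraint with positive slack has shadow price 0 → soil.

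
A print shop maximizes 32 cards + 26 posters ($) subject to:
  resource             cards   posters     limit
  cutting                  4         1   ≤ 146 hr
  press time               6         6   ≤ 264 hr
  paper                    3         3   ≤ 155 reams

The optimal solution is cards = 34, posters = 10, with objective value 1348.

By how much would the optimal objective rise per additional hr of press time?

4

Binding: cutting and press time. Non-binding: paper (23 unused).
By complementary slackness, y = 0 for the non-binding constraint.
The binding rows give the dual system: 4·y_cutting + 6·y_press time = 32 and 1·y_cutting + 6·y_press time = 26.
Solving: y_cutting = 2, y_press time = 4.
Shadow price of press time = 4.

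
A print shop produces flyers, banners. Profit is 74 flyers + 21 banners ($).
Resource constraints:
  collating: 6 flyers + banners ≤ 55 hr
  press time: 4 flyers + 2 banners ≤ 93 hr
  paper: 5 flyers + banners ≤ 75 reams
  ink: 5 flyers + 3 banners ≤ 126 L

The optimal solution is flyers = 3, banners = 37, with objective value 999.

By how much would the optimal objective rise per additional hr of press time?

At the optimum: collating uses 55 of 55 (binding); press time uses 86 of 93 (slack = 7); paper uses 52 of 75 (slack = 23); ink uses 126 of 126 (binding).
Slack constraints have shadow price 0 (complementary slackness).
From A_Bᵀ y = c: 6·y_collating + 5·y_ink = 74; 1·y_collating + 3·y_ink = 21.
Solving: y_collating = 9, y_ink = 4.
Shadow price of press time = 0.

0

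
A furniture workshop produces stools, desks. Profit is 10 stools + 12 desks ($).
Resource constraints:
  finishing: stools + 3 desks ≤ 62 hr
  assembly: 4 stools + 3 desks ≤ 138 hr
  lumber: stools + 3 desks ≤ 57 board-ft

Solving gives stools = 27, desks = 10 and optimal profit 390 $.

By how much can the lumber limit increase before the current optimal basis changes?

5

Binding constraints: assembly, lumber. The basis is B = [[4,3],[1,3]] with det 9.
Per unit increase in lumber, x* moves by d = (-0.3333, 0.4444).
The basis stays optimal until finishing becomes binding; allowable increase = 5 board-ft.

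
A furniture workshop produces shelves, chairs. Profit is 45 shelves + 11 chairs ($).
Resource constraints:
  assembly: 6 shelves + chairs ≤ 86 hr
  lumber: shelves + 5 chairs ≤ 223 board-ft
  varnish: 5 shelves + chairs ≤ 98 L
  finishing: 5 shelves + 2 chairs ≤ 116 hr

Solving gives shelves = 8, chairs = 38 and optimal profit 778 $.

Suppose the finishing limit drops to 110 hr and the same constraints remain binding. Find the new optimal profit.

At the optimum: assembly uses 86 of 86 (binding); lumber uses 198 of 223 (slack = 25); varnish uses 78 of 98 (slack = 20); finishing uses 116 of 116 (binding).
Since lumber, varnish are not tight, their duals are 0.
Dual feasibility on the basic columns requires 6·y_assembly + 5·y_finishing = 45, 1·y_assembly + 2·y_finishing = 11.
This yields shadow prices y_assembly = 5, y_finishing = 3.
Δz = y_finishing·Δb = 3 × (-6) = -18, so new z* = 778 − 18 = 760.

760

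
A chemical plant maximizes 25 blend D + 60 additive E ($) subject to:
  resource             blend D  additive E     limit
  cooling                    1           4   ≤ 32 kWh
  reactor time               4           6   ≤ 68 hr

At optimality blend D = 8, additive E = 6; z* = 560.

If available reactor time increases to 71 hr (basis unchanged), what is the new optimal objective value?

572

Check each constraint at x*: cooling 32/32 (tight); reactor time 68/68 (tight).
The binding rows give the dual system: 1·y_cooling + 4·y_reactor time = 25 and 4·y_cooling + 6·y_reactor time = 60.
→ y_cooling = 9 and y_reactor time = 4.
Δz = y_reactor time·Δb = 4 × (3) = 12, so new z* = 560 + 12 = 572.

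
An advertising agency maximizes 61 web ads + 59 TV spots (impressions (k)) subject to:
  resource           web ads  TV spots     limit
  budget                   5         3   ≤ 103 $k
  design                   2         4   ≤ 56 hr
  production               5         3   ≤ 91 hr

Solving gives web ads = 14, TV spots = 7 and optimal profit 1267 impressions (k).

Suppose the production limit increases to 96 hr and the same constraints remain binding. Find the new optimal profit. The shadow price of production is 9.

1312

Δb = 5, so new z* = 1267 + (9)·(5) = 1267 + 45 = 1312.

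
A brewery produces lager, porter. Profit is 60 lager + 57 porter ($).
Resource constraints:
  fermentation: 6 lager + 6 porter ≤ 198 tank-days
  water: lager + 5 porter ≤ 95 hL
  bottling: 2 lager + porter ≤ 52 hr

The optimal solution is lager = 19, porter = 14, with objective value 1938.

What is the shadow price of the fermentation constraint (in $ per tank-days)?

At the optimum: fermentation uses 198 of 198 (binding); water uses 89 of 95 (slack = 6); bottling uses 52 of 52 (binding).
Since water is not tight, its dual is 0.
From A_Bᵀ y = c: 6·y_fermentation + 2·y_bottling = 60; 6·y_fermentation + 1·y_bottling = 57.
Solving: y_fermentation = 9, y_bottling = 3.
Shadow price of fermentation = 9.

9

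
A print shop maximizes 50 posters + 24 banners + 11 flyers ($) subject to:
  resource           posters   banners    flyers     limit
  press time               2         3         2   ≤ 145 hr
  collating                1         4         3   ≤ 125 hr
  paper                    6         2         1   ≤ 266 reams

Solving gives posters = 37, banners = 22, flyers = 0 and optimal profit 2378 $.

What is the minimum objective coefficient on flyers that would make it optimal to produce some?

14

At the optimum: press time uses 140 of 145 (slack = 5); collating uses 125 of 125 (binding); paper uses 266 of 266 (binding).
Since press time is not tight, its dual is 0.
Dual feasibility on the basic columns requires 1·y_collating + 6·y_paper = 50, 4·y_collating + 2·y_paper = 24.
Solving: y_collating = 2, y_paper = 8.
flyers enters the basis when its profit ≥ yᵀa₃ = 2·3 + 8·1 = 14.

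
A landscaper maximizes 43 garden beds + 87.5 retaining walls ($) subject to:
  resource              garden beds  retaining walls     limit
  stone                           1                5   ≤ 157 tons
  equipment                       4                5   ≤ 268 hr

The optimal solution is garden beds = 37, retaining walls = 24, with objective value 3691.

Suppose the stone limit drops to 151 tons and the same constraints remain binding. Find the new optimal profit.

3637

Both stone and equipment are binding at x*.
Dual feasibility on the basic columns requires 1·y_stone + 4·y_equipment = 43, 5·y_stone + 5·y_equipment = 87.5.
This yields shadow prices y_stone = 9, y_equipment = 8.5.
Δz = y_stone·Δb = 9 × (-6) = -54, so new z* = 3691 − 54 = 3637.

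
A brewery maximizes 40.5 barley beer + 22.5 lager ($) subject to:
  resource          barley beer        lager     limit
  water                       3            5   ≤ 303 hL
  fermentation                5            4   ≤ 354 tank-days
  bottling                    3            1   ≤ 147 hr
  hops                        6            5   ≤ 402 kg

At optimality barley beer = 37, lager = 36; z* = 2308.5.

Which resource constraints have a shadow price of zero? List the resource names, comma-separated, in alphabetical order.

fermentation, water

water: 291/303 (slack 12)
fermentation: 329/354 (slack 25)
bottling: 147/147 (binding)
hops: 402/402 (binding)
By complementary slackness, a constraint with positive slack has shadow price 0 → fermentation, water.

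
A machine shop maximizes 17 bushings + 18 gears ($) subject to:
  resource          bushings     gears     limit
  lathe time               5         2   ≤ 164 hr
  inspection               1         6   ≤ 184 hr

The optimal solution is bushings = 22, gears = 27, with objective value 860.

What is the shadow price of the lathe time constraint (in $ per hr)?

3

At the optimum: lathe time uses 164 of 164 (binding); inspection uses 184 of 184 (binding).
From A_Bᵀ y = c: 5·y_lathe time + 1·y_inspection = 17; 2·y_lathe time + 6·y_inspection = 18.
→ y_lathe time = 3 and y_inspection = 2.
Shadow price of lathe time = 3.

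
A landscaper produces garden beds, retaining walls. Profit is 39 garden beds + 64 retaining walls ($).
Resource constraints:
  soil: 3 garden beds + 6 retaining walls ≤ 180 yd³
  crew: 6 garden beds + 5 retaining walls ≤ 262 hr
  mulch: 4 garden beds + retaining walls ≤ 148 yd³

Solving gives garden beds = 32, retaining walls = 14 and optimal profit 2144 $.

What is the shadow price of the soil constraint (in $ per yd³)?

Binding: soil and crew. Non-binding: mulch (6 unused).
By complementary slackness, y = 0 for the non-binding constraint.
Dual feasibility on the basic columns requires 3·y_soil + 6·y_crew = 39, 6·y_soil + 5·y_crew = 64.
→ y_soil = 9 and y_crew = 2.
Shadow price of soil = 9.

9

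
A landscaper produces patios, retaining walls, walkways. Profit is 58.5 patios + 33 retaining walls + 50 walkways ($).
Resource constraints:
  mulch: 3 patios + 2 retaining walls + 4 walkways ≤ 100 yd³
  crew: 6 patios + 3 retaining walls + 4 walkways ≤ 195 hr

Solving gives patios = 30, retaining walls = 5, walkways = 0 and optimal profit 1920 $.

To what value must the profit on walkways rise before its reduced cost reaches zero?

54

At the optimum: mulch uses 100 of 100 (binding); crew uses 195 of 195 (binding).
Dual feasibility on the basic columns requires 3·y_mulch + 6·y_crew = 58.5, 2·y_mulch + 3·y_crew = 33.
This yields shadow prices y_mulch = 7.5, y_crew = 6.
walkways enters the basis when its profit ≥ yᵀa₃ = 7.5·4 + 6·4 = 54.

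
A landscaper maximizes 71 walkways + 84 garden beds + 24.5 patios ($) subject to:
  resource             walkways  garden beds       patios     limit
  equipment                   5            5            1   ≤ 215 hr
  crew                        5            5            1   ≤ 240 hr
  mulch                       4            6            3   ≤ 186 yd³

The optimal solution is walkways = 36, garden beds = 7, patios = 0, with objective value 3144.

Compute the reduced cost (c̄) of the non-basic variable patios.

-4

At the optimum: equipment uses 215 of 215 (binding); crew uses 215 of 240 (slack = 25); mulch uses 186 of 186 (binding).
By complementary slackness, y = 0 for the non-binding constraint.
From A_Bᵀ y = c: 5·y_equipment + 4·y_mulch = 71; 5·y_equipment + 6·y_mulch = 84.
Solving: y_equipment = 9, y_mulch = 6.5.
Reduced cost of patios: c₃ − yᵀa₃ = 24.5 − (9·1 + 6.5·3) = 24.5 − 28.5 = -4.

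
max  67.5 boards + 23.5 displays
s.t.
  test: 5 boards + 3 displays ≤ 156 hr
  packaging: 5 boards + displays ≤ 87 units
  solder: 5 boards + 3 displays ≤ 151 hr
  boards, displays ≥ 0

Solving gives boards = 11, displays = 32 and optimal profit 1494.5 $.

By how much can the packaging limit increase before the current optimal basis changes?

Binding constraints: packaging, solder. The basis is B = [[5,1],[5,3]] with det 10.
Per unit increase in packaging, x* moves by d = (0.3, -0.5).
The basis stays optimal until displays reaches 0; allowable increase = 64 units.

64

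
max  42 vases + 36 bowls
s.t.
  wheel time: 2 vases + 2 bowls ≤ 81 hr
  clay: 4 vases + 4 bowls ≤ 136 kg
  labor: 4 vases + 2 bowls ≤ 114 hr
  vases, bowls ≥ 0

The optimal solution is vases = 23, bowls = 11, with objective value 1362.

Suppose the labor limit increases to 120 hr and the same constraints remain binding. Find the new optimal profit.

1380

Binding: clay and labor. Non-binding: wheel time (13 unused).
By complementary slackness, y = 0 for the non-binding constraint.
The binding rows give the dual system: 4·y_clay + 4·y_labor = 42 and 4·y_clay + 2·y_labor = 36.
This yields shadow prices y_clay = 7.5, y_labor = 3.
Δz = y_labor·Δb = 3 × (6) = 18, so new z* = 1362 + 18 = 1380.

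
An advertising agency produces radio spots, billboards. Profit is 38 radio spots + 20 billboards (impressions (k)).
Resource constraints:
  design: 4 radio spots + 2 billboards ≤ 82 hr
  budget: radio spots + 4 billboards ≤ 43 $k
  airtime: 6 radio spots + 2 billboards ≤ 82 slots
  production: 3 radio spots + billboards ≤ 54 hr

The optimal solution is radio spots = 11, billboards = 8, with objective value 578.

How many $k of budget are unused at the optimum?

0

budget used = 1·11 + 4·8 = 43; slack = 43 − 43 = 0.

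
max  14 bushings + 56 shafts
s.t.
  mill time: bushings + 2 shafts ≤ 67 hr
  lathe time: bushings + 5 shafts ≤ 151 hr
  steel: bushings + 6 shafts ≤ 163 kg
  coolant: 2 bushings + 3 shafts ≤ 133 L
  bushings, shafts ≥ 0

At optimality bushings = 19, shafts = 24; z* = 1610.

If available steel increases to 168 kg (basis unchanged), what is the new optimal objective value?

1645

At the optimum: mill time uses 67 of 67 (binding); lathe time uses 139 of 151 (slack = 12); steel uses 163 of 163 (binding); coolant uses 110 of 133 (slack = 23).
By complementary slackness, y = 0 for the non-binding constraints.
The binding rows give the dual system: 1·y_mill time + 1·y_steel = 14 and 2·y_mill time + 6·y_steel = 56.
→ y_mill time = 7 and y_steel = 7.
Δz = y_steel·Δb = 7 × (5) = 35, so new z* = 1610 + 35 = 1645.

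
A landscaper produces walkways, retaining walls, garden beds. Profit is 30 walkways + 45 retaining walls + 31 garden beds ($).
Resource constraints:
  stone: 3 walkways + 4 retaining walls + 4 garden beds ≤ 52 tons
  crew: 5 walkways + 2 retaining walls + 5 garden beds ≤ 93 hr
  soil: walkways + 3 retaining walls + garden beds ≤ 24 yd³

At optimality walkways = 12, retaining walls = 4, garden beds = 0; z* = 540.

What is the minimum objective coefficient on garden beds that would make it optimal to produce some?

39

At the optimum: stone uses 52 of 52 (binding); crew uses 68 of 93 (slack = 25); soil uses 24 of 24 (binding).
Since crew is not tight, its dual is 0.
The binding rows give the dual system: 3·y_stone + 1·y_soil = 30 and 4·y_stone + 3·y_soil = 45.
This yields shadow prices y_stone = 9, y_soil = 3.
garden beds enters the basis when its profit ≥ yᵀa₃ = 9·4 + 3·1 = 39.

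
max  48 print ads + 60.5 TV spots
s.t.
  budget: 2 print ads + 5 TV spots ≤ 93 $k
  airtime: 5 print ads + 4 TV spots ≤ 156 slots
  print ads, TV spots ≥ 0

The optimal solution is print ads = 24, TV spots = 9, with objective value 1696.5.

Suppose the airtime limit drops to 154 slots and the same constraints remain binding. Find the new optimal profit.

At the optimum: budget uses 93 of 93 (binding); airtime uses 156 of 156 (binding).
Dual feasibility on the basic columns requires 2·y_budget + 5·y_airtime = 48, 5·y_budget + 4·y_airtime = 60.5.
This yields shadow prices y_budget = 6.5, y_airtime = 7.
Δz = y_airtime·Δb = 7 × (-2) = -14, so new z* = 1696.5 − 14 = 1682.5.

1682.5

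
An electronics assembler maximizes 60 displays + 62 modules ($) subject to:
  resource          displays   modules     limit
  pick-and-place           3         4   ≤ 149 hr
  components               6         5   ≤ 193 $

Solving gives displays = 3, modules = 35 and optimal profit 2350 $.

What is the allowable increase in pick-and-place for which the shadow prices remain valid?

Binding constraints: pick-and-place, components. The basis is B = [[3,4],[6,5]] with det -9.
Per unit increase in pick-and-place, x* moves by d = (-0.5556, 0.6667).
The basis stays optimal until displays reaches 0; allowable increase = 5.4 hr.

5.4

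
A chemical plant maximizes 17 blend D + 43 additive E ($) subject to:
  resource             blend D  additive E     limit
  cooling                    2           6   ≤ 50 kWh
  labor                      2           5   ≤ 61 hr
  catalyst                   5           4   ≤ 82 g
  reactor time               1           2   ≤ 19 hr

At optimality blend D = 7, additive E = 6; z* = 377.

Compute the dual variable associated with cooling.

Binding: cooling and reactor time. Non-binding: labor (17 unused), catalyst (23 unused).
Slack constraints have shadow price 0 (complementary slackness).
Dual feasibility on the basic columns requires 2·y_cooling + 1·y_reactor time = 17, 6·y_cooling + 2·y_reactor time = 43.
→ y_cooling = 4.5 and y_reactor time = 8.
Shadow price of cooling = 4.5.

4.5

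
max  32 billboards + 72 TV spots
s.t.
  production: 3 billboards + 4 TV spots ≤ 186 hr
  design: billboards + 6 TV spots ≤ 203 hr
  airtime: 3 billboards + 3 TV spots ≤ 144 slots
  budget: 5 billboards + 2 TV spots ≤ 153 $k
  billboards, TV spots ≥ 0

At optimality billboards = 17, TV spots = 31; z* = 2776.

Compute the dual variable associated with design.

At the optimum: production uses 175 of 186 (slack = 11); design uses 203 of 203 (binding); airtime uses 144 of 144 (binding); budget uses 147 of 153 (slack = 6).
Slack constraints have shadow price 0 (complementary slackness).
From A_Bᵀ y = c: 1·y_design + 3·y_airtime = 32; 6·y_design + 3·y_airtime = 72.
Solving: y_design = 8, y_airtime = 8.
Shadow price of design = 8.

8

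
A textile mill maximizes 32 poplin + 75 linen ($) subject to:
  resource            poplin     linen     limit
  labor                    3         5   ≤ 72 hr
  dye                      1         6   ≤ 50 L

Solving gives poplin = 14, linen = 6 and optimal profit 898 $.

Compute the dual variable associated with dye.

Check each constraint at x*: labor 72/72 (tight); dye 50/50 (tight).
From A_Bᵀ y = c: 3·y_labor + 1·y_dye = 32; 5·y_labor + 6·y_dye = 75.
→ y_labor = 9 and y_dye = 5.
Shadow price of dye = 5.

5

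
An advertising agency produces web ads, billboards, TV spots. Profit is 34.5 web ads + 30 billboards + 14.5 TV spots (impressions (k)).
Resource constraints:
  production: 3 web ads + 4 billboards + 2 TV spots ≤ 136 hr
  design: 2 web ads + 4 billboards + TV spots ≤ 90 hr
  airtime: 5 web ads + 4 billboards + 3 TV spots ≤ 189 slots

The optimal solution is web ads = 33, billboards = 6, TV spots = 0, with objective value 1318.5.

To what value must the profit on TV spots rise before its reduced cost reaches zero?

20.5

Binding: design and airtime. Non-binding: production (13 unused).
Slack constraints have shadow price 0 (complementary slackness).
From A_Bᵀ y = c: 2·y_design + 5·y_airtime = 34.5; 4·y_design + 4·y_airtime = 30.
Solving: y_design = 1, y_airtime = 6.5.
TV spots enters the basis when its profit ≥ yᵀa₃ = 1·1 + 6.5·3 = 20.5.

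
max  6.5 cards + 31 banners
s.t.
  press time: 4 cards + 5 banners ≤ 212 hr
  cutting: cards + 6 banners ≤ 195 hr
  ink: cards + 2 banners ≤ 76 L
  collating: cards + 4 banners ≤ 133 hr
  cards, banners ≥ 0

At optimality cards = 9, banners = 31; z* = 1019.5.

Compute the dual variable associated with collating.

4

At the optimum: press time uses 191 of 212 (slack = 21); cutting uses 195 of 195 (binding); ink uses 71 of 76 (slack = 5); collating uses 133 of 133 (binding).
Slack constraints have shadow price 0 (complementary slackness).
From A_Bᵀ y = c: 1·y_cutting + 1·y_collating = 6.5; 6·y_cutting + 4·y_collating = 31.
Solving: y_cutting = 2.5, y_collating = 4.
Shadow price of collating = 4.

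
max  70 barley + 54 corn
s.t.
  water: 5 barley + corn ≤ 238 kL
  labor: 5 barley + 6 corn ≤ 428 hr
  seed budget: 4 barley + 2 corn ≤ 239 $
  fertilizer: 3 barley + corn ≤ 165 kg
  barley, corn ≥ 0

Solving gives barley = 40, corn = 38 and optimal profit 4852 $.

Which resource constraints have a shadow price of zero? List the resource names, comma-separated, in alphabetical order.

fertilizer, seed budget

water: 238/238 (binding)
labor: 428/428 (binding)
seed budget: 236/239 (slack 3)
fertilizer: 158/165 (slack 7)
By complementary slackness, a constraint with positive slack has shadow price 0 → fertilizer, seed budget.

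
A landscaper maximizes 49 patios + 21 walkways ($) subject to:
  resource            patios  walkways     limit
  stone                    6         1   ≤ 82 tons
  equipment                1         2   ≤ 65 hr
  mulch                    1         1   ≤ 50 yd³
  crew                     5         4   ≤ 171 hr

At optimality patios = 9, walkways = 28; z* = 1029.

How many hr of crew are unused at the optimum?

14

crew used = 5·9 + 4·28 = 157; slack = 171 − 157 = 14.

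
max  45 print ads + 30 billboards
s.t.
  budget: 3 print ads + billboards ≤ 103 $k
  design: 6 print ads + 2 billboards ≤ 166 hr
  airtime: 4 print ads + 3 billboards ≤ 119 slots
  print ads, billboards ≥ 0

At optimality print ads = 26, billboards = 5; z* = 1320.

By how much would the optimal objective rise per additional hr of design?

At the optimum: budget uses 83 of 103 (slack = 20); design uses 166 of 166 (binding); airtime uses 119 of 119 (binding).
Slack constraints have shadow price 0 (complementary slackness).
Dual feasibility on the basic columns requires 6·y_design + 4·y_airtime = 45, 2·y_design + 3·y_airtime = 30.
This yields shadow prices y_design = 1.5, y_airtime = 9.
Shadow price of design = 1.5.

1.5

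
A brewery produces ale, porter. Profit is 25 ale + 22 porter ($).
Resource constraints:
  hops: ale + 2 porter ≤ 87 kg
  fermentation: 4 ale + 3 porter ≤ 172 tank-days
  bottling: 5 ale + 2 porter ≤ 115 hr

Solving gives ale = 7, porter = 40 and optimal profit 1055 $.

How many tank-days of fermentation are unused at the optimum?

fermentation used = 4·7 + 3·40 = 148; slack = 172 − 148 = 24.

24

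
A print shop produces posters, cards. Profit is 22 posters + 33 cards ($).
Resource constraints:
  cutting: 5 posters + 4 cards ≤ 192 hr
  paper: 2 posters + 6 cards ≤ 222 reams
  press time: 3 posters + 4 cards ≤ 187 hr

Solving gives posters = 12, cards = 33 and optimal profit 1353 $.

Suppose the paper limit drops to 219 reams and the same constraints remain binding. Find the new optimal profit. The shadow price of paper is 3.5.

Δb = -3, so new z* = 1353 + (3.5)·(-3) = 1353 − 10.5 = 1342.5.

1342.5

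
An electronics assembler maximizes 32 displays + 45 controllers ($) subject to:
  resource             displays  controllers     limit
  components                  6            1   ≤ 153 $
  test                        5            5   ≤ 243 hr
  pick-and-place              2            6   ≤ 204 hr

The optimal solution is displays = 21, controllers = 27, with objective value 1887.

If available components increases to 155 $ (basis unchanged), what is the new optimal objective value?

At the optimum: components uses 153 of 153 (binding); test uses 240 of 243 (slack = 3); pick-and-place uses 204 of 204 (binding).
Slack constraints have shadow price 0 (complementary slackness).
Dual feasibility on the basic columns requires 6·y_components + 2·y_pick-and-place = 32, 1·y_components + 6·y_pick-and-place = 45.
→ y_components = 3 and y_pick-and-place = 7.
Δz = y_components·Δb = 3 × (2) = 6, so new z* = 1887 + 6 = 1893.

1893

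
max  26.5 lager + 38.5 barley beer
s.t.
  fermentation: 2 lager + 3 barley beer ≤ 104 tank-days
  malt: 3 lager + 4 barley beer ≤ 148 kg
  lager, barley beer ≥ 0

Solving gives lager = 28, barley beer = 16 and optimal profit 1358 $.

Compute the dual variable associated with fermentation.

Check each constraint at x*: fermentation 104/104 (tight); malt 148/148 (tight).
Dual feasibility on the basic columns requires 2·y_fermentation + 3·y_malt = 26.5, 3·y_fermentation + 4·y_malt = 38.5.
This yields shadow prices y_fermentation = 9.5, y_malt = 2.5.
Shadow price of fermentation = 9.5.

9.5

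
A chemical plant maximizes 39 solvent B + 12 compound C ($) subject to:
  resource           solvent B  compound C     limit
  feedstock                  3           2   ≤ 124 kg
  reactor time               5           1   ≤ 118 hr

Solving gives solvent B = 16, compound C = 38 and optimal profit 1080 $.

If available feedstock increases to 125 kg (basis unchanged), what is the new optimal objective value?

1083

Both feedstock and reactor time are binding at x*.
Dual feasibility on the basic columns requires 3·y_feedstock + 5·y_reactor time = 39, 2·y_feedstock + 1·y_reactor time = 12.
→ y_feedstock = 3 and y_reactor time = 6.
Δz = y_feedstock·Δb = 3 × (1) = 3, so new z* = 1080 + 3 = 1083.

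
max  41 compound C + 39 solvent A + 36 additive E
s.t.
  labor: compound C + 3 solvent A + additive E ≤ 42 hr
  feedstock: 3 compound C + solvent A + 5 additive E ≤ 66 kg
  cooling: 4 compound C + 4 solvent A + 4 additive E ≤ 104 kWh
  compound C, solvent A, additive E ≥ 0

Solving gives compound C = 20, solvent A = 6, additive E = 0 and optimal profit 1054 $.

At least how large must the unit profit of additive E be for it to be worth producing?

43

Check each constraint at x*: labor 38/42 (slack 4); feedstock 66/66 (tight); cooling 104/104 (tight).
By complementary slackness, y = 0 for the non-binding constraint.
From A_Bᵀ y = c: 3·y_feedstock + 4·y_cooling = 41; 1·y_feedstock + 4·y_cooling = 39.
→ y_feedstock = 1 and y_cooling = 9.5.
additive E enters the basis when its profit ≥ yᵀa₃ = 1·5 + 9.5·4 = 43.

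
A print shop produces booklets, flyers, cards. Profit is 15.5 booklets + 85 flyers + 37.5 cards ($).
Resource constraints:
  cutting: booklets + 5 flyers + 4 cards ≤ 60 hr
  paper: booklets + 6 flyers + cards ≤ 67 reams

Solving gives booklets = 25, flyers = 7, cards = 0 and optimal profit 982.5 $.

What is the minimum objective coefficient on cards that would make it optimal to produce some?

Check each constraint at x*: cutting 60/60 (tight); paper 67/67 (tight).
The binding rows give the dual system: 1·y_cutting + 1·y_paper = 15.5 and 5·y_cutting + 6·y_paper = 85.
This yields shadow prices y_cutting = 8, y_paper = 7.5.
cards enters the basis when its profit ≥ yᵀa₃ = 8·4 + 7.5·1 = 39.5.

39.5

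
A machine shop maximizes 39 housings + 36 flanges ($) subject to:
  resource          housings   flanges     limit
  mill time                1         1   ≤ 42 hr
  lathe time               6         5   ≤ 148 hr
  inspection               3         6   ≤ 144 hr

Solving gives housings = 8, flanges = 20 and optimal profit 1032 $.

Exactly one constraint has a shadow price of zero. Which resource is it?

mill time: 28/42 (slack 14)
lathe time: 148/148 (binding)
inspection: 144/144 (binding)
By complementary slackness, a constraint with positive slack has shadow price 0 → mill time.

mill time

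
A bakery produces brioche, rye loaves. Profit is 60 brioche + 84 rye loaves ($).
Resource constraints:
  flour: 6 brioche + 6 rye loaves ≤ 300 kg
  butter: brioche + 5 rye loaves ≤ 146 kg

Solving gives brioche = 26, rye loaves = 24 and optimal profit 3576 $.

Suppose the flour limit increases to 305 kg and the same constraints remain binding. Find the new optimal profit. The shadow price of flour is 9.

3621

Δb = 5, so new z* = 3576 + (9)·(5) = 3576 + 45 = 3621.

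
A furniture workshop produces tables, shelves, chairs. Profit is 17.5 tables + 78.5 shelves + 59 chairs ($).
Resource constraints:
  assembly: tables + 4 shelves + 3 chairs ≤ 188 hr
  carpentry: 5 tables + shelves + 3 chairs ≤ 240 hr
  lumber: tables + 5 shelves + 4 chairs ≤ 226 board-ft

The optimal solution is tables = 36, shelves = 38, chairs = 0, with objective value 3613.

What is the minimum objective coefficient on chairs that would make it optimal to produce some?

61

Check each constraint at x*: assembly 188/188 (tight); carpentry 218/240 (slack 22); lumber 226/226 (tight).
By complementary slackness, y = 0 for the non-binding constraint.
Dual feasibility on the basic columns requires 1·y_assembly + 1·y_lumber = 17.5, 4·y_assembly + 5·y_lumber = 78.5.
→ y_assembly = 9 and y_lumber = 8.5.
chairs enters the basis when its profit ≥ yᵀa₃ = 9·3 + 8.5·4 = 61.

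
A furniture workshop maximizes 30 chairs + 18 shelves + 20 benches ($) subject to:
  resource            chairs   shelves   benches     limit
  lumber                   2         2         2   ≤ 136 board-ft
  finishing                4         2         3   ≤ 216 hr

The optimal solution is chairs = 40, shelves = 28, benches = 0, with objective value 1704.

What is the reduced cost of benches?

-4

Both lumber and finishing are binding at x*.
From A_Bᵀ y = c: 2·y_lumber + 4·y_finishing = 30; 2·y_lumber + 2·y_finishing = 18.
This yields shadow prices y_lumber = 3, y_finishing = 6.
Reduced cost of benches: c₃ − yᵀa₃ = 20 − (3·2 + 6·3) = 20 − 24 = -4.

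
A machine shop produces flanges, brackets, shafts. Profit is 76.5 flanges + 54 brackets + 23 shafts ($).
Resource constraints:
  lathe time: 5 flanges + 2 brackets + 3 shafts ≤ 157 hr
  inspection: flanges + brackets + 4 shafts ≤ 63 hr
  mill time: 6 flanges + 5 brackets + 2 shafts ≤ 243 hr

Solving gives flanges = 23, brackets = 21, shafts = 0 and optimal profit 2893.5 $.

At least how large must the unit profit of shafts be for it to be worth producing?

31.5

Binding: lathe time and mill time. Non-binding: inspection (19 unused).
By complementary slackness, y = 0 for the non-binding constraint.
Dual feasibility on the basic columns requires 5·y_lathe time + 6·y_mill time = 76.5, 2·y_lathe time + 5·y_mill time = 54.
This yields shadow prices y_lathe time = 4.5, y_mill time = 9.
shafts enters the basis when its profit ≥ yᵀa₃ = 4.5·3 + 9·2 = 31.5.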